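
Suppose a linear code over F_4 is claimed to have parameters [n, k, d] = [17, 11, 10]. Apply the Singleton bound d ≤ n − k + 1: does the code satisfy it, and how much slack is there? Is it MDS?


Singleton RHS = n − k + 1 = 7, slack = -3, bound violated (no such code; not MDS).

Singleton bound: d ≤ n − k + 1.
Here n = 17, k = 11, so n − k + 1 = 7.
Given d = 10, check d ≤ 7: NO.
Slack = (n − k + 1) − d = -3.
The slack is negative: d = 10 exceeds n − k + 1 = 7 by 3, so the Singleton bound is violated and no linear [17, 11, 10]_4 code can exist. In particular it is not MDS (MDS requires d = n − k + 1 exactly).
Description: the claimed parameters are [17, 11, 10]_4; such a code would be impossible (violates the Singleton bound).


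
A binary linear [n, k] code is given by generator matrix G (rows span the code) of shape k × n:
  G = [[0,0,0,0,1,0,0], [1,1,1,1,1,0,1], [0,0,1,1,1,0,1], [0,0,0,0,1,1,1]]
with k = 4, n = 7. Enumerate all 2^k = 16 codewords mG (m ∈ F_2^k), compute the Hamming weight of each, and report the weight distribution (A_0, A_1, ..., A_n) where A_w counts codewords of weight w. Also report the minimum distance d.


Weight distribution: A_0 = 1, A_1 = 1, A_2 = 2, A_3 = 4, A_4 = 3, A_5 = 3, A_6 = 2. Minimum distance d = 1.

Enumerate all 2^4 = 16 messages m ∈ F_2^4.
For each, compute codeword c = mG in F_2^7, then tally its weight.
  m = 0000 → c = 0000000, weight = 0.
  m = 1000 → c = 0000100, weight = 1.
  m = 0100 → c = 1111101, weight = 6.
  m = 1100 → c = 1111001, weight = 5.
  m = 0010 → c = 0011101, weight = 4.
  m = 1010 → c = 0011001, weight = 3.
  m = 0110 → c = 1100000, weight = 2.
  m = 1110 → c = 1100100, weight = 3.
  m = 0001 → c = 0000111, weight = 3.
  m = 1001 → c = 0000011, weight = 2.
  m = 0101 → c = 1111010, weight = 5.
  m = 1101 → c = 1111110, weight = 6.
  m = 0011 → c = 0011010, weight = 3.
  m = 1011 → c = 0011110, weight = 4.
  m = 0111 → c = 1100111, weight = 5.
  m = 1111 → c = 1100011, weight = 4.
Tally weights:
  weight 0: 1 codewords.
  weight 1: 1 codewords.
  weight 2: 2 codewords.
  weight 3: 4 codewords.
  weight 4: 3 codewords.
  weight 5: 3 codewords.
  weight 6: 2 codewords.
Minimum distance d = smallest w > 0 with A_w > 0 = 1.
Sanity: Σ A_w = 16 = 2^4 = 16 ✓.


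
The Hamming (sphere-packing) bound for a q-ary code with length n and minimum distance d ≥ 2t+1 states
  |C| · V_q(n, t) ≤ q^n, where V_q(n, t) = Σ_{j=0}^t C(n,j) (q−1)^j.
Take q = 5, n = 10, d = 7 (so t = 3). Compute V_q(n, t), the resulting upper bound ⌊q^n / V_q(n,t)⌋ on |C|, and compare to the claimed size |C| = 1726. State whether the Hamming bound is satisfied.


V_q(n, t) = 8441, q^n = 9765625, Hamming bound = 1156, |C| = 1726 > bound (violated).

Step 1: Compute V_q(n, t) = Σ_{j=0}^3 C(n, j) (q−1)^j.
  j = 0: C(10,0)·(4)^0 = 1·1 = 1.
  j = 1: C(10,1)·(4)^1 = 10·4 = 40.
  j = 2: C(10,2)·(4)^2 = 45·16 = 720.
  j = 3: C(10,3)·(4)^3 = 120·64 = 7680.
  V_q(n, t) = 1 + 40 + 720 + 7680 = 8441.
Step 2: q^n = 5^10 = 9765625.
Step 3: Hamming bound ⌊q^n / V_q(n,t)⌋ = ⌊9765625/8441⌋ = 1156.
Step 4: Compare |C| = 1726 to 1156: violated.
The claimed |C| lies above the Hamming bound, so no 5-ary code of length 10 with d ≥ 7 can have 1726 codewords.


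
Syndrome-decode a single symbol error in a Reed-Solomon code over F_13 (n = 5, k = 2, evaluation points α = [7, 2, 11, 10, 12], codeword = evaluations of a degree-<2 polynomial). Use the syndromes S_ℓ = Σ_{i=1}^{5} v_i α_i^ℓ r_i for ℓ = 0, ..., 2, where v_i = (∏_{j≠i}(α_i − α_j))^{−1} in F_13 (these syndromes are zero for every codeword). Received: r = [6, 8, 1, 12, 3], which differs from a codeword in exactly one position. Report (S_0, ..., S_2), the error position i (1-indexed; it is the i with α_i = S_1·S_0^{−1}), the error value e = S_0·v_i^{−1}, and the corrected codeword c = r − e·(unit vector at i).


S = (1, 2, 4), error at position 2, error magnitude e = 12, c = [6, 9, 1, 12, 3].

Step 1: column multipliers v_i = (∏_{j≠i}(α_i − α_j))^{−1} mod 13.
  i = 1 (α = 7): (7−2)(7−11)(7−10)(7−12) = 5·(−4)·(−3)·(−5) = −300 ≡ 12, so v_1 = 12^{−1} = 12 (mod 13).
  i = 2 (α = 2): (2−7)(2−11)(2−10)(2−12) = (−5)·(−9)·(−8)·(−10) = 3600 ≡ 12, so v_2 = 12^{−1} = 12 (mod 13).
  i = 3 (α = 11): (11−7)(11−2)(11−10)(11−12) = 4·9·1·(−1) = −36 ≡ 3, so v_3 = 3^{−1} = 9 (mod 13).
  i = 4 (α = 10): (10−7)(10−2)(10−11)(10−12) = 3·8·(−1)·(−2) = 48 ≡ 9, so v_4 = 9^{−1} = 3 (mod 13).
  i = 5 (α = 12): (12−7)(12−2)(12−11)(12−10) = 5·10·1·2 = 100 ≡ 9, so v_5 = 9^{−1} = 3 (mod 13).
  v = [12, 12, 9, 3, 3].
Step 2: syndromes of r = [6, 8, 1, 12, 3] (all sums mod 13).
  S_0 = Σ v_i r_i = 12·6 + 12·8 + 9·1 + 3·12 + 3·3 = 222 ≡ 1.
  S_1 = Σ v_i α_i r_i = 12·7·6 + 12·2·8 + 9·11·1 + 3·10·12 + 3·12·3 = 1263 ≡ 2.
  α_i^2 mod 13 = [10, 4, 4, 9, 1].
  S_2 = Σ v_i α_i^2 r_i = 12·10·6 + 12·4·8 + 9·4·1 + 3·9·12 + 3·1·3 = 1473 ≡ 4.
  S = (1, 2, 4) ≠ 0, so r is not a codeword (an error is present).
Step 3: locate the error. For a single error e at position i, S_ℓ = v_i·e·α_i^ℓ, so α_err = S_1/S_0.
  S_0^{−1} = 1^{−1} = 1 (mod 13), so α_err = 2·1 = 2 ≡ 2 = α_2. Error position i = 2.
  Consistency check: S_2/S_1 = 4·7 = 28 ≡ 2 = α_err ✓ (single-error assumption holds).
Step 4: error magnitude e = S_0/v_2 = S_0·∏_{j≠2}(α_2 − α_j) = 1·12 = 12 ≡ 12 (mod 13).
Step 5: correct position 2: c_2 = r_2 − e = 8 − 12 ≡ 9 (mod 13). Hence c = [6, 9, 1, 12, 3].
  Check: interpolating c through the α_i gives m(x) = 5 + 2·x (degree < 2) with m(α_i) = c_i for every i, so c is indeed a codeword.


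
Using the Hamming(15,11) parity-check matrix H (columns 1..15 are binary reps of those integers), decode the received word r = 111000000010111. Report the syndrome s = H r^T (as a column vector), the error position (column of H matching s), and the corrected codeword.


s = (0, 1, 1, 1)^T, error position = 7, corrected codeword c = 111000100010111

Compute s = H r^T mod 2 one row at a time:
  s_1 = 0 + 0 + 0 + 1 + 0 + 1 + 1 + 1 = 4 ≡ 0 (mod 2).
  s_2 = 0 + 0 + 0 + 0 + 0 + 1 + 1 + 1 = 3 ≡ 1 (mod 2).
  s_3 = 1 + 1 + 0 + 0 + 0 + 1 + 1 + 1 = 5 ≡ 1 (mod 2).
  s_4 = 1 + 1 + 0 + 0 + 0 + 1 + 1 + 1 = 5 ≡ 1 (mod 2).
s = (0, 1, 1, 1)^T — this equals column 7 of H (binary 0111), so error is at position 7.
Correct: flip bit 7 of r = 111000000010111 to get c = 111000100010111.


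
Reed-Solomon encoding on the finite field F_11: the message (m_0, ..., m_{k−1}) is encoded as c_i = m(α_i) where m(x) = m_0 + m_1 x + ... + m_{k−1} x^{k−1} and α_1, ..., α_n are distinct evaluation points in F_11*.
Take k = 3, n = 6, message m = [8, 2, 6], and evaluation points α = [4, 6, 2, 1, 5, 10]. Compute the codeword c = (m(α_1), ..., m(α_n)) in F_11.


c = [2, 5, 3, 5, 3, 1]

Message polynomial: m(x) = 8 + 2·x + 6·x^2 (mod 11).
For each evaluation point α_i, compute m(α_i) mod 11:
  α_1 = 4: Horner steps 6 → 4 → 2, so m(4) = 2.
  α_2 = 6: Horner steps 6 → 5 → 5, so m(6) = 5.
  α_3 = 2: Horner steps 6 → 3 → 3, so m(2) = 3.
  α_4 = 1: Horner steps 6 → 8 → 5, so m(1) = 5.
  α_5 = 5: Horner steps 6 → 10 → 3, so m(5) = 3.
  α_6 = 10: Horner steps 6 → 7 → 1, so m(10) = 1.
Codeword c = [2, 5, 3, 5, 3, 1] ∈ F_11^6.


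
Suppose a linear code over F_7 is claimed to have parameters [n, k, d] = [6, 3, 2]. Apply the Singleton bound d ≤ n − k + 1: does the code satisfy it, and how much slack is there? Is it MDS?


Singleton RHS = n − k + 1 = 4, slack = 2, bound satisfied, not MDS.

Singleton bound: d ≤ n − k + 1.
Here n = 6, k = 3, so n − k + 1 = 4.
Given d = 2, check d ≤ 4: YES.
Slack = (n − k + 1) − d = 2.
The code is NOT MDS (slack = 2 > 0).
Description: the claimed parameters are [6, 3, 2]_7; such a code would be non-MDS.


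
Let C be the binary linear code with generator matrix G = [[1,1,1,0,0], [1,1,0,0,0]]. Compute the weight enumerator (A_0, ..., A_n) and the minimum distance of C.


Weight distribution: A_0 = 1, A_1 = 1, A_2 = 1, A_3 = 1. Minimum distance d = 1.

Enumerate all 2^2 = 4 messages m ∈ F_2^2.
For each, compute codeword c = mG in F_2^5, then tally its weight.
  m = 00 → c = 00000, weight = 0.
  m = 10 → c = 11100, weight = 3.
  m = 01 → c = 11000, weight = 2.
  m = 11 → c = 00100, weight = 1.
Tally weights:
  weight 0: 1 codewords.
  weight 1: 1 codewords.
  weight 2: 1 codewords.
  weight 3: 1 codewords.
Minimum distance d = smallest w > 0 with A_w > 0 = 1.
Sanity: Σ A_w = 4 = 2^2 = 4 ✓.


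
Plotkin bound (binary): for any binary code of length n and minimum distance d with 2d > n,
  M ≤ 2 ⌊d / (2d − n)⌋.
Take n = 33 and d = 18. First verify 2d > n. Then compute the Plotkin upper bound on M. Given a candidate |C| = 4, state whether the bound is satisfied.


Plotkin bound M ≤ 12; given |C| = 4 ≤ bound (satisfied).

Check applicability: 2d = 36, n = 33.
2d − n = 3 > 0, so Plotkin applies.
Compute d/(2d−n) = 18/3 ≈ 6.0000.
⌊d/(2d−n)⌋ = 6.
Plotkin bound: M ≤ 2·6 = 12.
Given |C| = 4, check: satisfied.
This |C| is below the Plotkin bound.


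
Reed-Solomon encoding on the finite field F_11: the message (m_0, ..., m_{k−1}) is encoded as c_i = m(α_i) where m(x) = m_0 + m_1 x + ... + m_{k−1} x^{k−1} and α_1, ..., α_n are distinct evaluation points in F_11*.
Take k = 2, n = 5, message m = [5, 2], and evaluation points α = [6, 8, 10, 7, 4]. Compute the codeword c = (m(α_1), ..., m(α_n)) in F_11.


c = [6, 10, 3, 8, 2]

Message polynomial: m(x) = 5 + 2·x (mod 11).
For each evaluation point α_i, compute m(α_i) mod 11:
  α_1 = 6: Horner steps 2 → 6, so m(6) = 6.
  α_2 = 8: Horner steps 2 → 10, so m(8) = 10.
  α_3 = 10: Horner steps 2 → 3, so m(10) = 3.
  α_4 = 7: Horner steps 2 → 8, so m(7) = 8.
  α_5 = 4: Horner steps 2 → 2, so m(4) = 2.
Codeword c = [6, 10, 3, 8, 2] ∈ F_11^5.


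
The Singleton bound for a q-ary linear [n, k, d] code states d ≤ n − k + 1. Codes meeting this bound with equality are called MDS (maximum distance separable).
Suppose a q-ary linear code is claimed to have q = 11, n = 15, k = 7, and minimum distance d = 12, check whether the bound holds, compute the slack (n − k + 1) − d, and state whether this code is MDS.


Singleton RHS = n − k + 1 = 9, slack = -3, bound violated (no such code; not MDS).

Singleton bound: d ≤ n − k + 1.
Here n = 15, k = 7, so n − k + 1 = 9.
Given d = 12, check d ≤ 9: NO.
Slack = (n − k + 1) − d = -3.
The slack is negative: d = 12 exceeds n − k + 1 = 9 by 3, so the Singleton bound is violated and no linear [15, 7, 12]_11 code can exist. In particular it is not MDS (MDS requires d = n − k + 1 exactly).
Description: the claimed parameters are [15, 7, 12]_11; such a code would be impossible (violates the Singleton bound).


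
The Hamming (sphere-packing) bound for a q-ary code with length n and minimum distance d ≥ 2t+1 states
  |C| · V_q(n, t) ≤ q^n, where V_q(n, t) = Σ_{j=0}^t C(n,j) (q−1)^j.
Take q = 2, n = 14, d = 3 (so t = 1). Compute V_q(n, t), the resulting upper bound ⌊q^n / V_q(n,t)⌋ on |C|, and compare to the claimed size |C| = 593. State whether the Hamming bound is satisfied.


V_q(n, t) = 15, q^n = 16384, Hamming bound = 1092, |C| = 593 ≤ bound (satisfied).

Step 1: Compute V_q(n, t) = Σ_{j=0}^1 C(n, j) (q−1)^j.
  j = 0: C(14,0)·(1)^0 = 1·1 = 1.
  j = 1: C(14,1)·(1)^1 = 14·1 = 14.
  V_q(n, t) = 1 + 14 = 15.
Step 2: q^n = 2^14 = 16384.
Step 3: Hamming bound ⌊q^n / V_q(n,t)⌋ = ⌊16384/15⌋ = 1092.
Step 4: Compare |C| = 593 to 1092: satisfied.
The claimed |C| lies below the Hamming bound.


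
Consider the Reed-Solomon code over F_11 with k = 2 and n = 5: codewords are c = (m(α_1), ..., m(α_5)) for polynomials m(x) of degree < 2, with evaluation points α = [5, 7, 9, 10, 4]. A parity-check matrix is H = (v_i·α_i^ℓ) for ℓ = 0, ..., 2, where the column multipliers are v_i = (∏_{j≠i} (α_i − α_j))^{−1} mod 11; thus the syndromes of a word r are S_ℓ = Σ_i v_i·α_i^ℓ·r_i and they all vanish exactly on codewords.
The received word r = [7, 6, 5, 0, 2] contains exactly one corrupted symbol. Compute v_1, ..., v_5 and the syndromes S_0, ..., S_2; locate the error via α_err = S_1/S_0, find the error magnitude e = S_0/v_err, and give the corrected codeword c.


S = (6, 5, 6), error at position 4, error magnitude e = 1, c = [7, 6, 5, 10, 2].

Step 1: column multipliers v_i = (∏_{j≠i}(α_i − α_j))^{−1} mod 11.
  i = 1 (α = 5): (5−7)(5−9)(5−10)(5−4) = (−2)·(−4)·(−5)·1 = −40 ≡ 4, so v_1 = 4^{−1} = 3 (mod 11).
  i = 2 (α = 7): (7−5)(7−9)(7−10)(7−4) = 2·(−2)·(−3)·3 = 36 ≡ 3, so v_2 = 3^{−1} = 4 (mod 11).
  i = 3 (α = 9): (9−5)(9−7)(9−10)(9−4) = 4·2·(−1)·5 = −40 ≡ 4, so v_3 = 4^{−1} = 3 (mod 11).
  i = 4 (α = 10): (10−5)(10−7)(10−9)(10−4) = 5·3·1·6 = 90 ≡ 2, so v_4 = 2^{−1} = 6 (mod 11).
  i = 5 (α = 4): (4−5)(4−7)(4−9)(4−10) = (−1)·(−3)·(−5)·(−6) = 90 ≡ 2, so v_5 = 2^{−1} = 6 (mod 11).
  v = [3, 4, 3, 6, 6].
Step 2: syndromes of r = [7, 6, 5, 0, 2] (all sums mod 11).
  S_0 = Σ v_i r_i = 3·7 + 4·6 + 3·5 + 6·0 + 6·2 = 72 ≡ 6.
  S_1 = Σ v_i α_i r_i = 3·5·7 + 4·7·6 + 3·9·5 + 6·10·0 + 6·4·2 = 456 ≡ 5.
  α_i^2 mod 11 = [3, 5, 4, 1, 5].
  S_2 = Σ v_i α_i^2 r_i = 3·3·7 + 4·5·6 + 3·4·5 + 6·1·0 + 6·5·2 = 303 ≡ 6.
  S = (6, 5, 6) ≠ 0, so r is not a codeword (an error is present).
Step 3: locate the error. For a single error e at position i, S_ℓ = v_i·e·α_i^ℓ, so α_err = S_1/S_0.
  S_0^{−1} = 6^{−1} = 2 (mod 11), so α_err = 5·2 = 10 ≡ 10 = α_4. Error position i = 4.
  Consistency check: S_2/S_1 = 6·9 = 54 ≡ 10 = α_err ✓ (single-error assumption holds).
Step 4: error magnitude e = S_0/v_4 = S_0·∏_{j≠4}(α_4 − α_j) = 6·2 = 12 ≡ 1 (mod 11).
Step 5: correct position 4: c_4 = r_4 − e = 0 − 1 ≡ 10 (mod 11). Hence c = [7, 6, 5, 10, 2].
  Check: interpolating c through the α_i gives m(x) = 4 + 5·x (degree < 2) with m(α_i) = c_i for every i, so c is indeed a codeword.


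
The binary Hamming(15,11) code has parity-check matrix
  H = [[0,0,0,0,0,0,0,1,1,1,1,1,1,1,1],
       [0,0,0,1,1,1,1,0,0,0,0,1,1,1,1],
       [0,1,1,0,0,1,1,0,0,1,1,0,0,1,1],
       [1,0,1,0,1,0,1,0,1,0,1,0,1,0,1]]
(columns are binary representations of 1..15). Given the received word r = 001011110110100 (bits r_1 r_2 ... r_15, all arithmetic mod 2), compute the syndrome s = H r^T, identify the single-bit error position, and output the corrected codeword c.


s = (0, 0, 1, 1)^T, error position = 3, corrected codeword c = 000011110110100

Compute s = H r^T mod 2 one row at a time:
  s_1 = 1 + 0 + 1 + 1 + 0 + 1 + 0 + 0 = 4 ≡ 0 (mod 2).
  s_2 = 0 + 1 + 1 + 1 + 0 + 1 + 0 + 0 = 4 ≡ 0 (mod 2).
  s_3 = 0 + 1 + 1 + 1 + 1 + 1 + 0 + 0 = 5 ≡ 1 (mod 2).
  s_4 = 0 + 1 + 1 + 1 + 0 + 1 + 1 + 0 = 5 ≡ 1 (mod 2).
s = (0, 0, 1, 1)^T — this equals column 3 of H (binary 0011), so error is at position 3.
Correct: flip bit 3 of r = 001011110110100 to get c = 000011110110100.


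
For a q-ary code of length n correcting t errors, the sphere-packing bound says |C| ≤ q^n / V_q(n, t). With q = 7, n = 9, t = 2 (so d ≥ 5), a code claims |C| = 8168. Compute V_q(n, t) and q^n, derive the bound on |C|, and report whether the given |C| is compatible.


V_q(n, t) = 1351, q^n = 40353607, Hamming bound = 29869, |C| = 8168 ≤ bound (satisfied).

Step 1: Compute V_q(n, t) = Σ_{j=0}^2 C(n, j) (q−1)^j.
  j = 0: C(9,0)·(6)^0 = 1·1 = 1.
  j = 1: C(9,1)·(6)^1 = 9·6 = 54.
  j = 2: C(9,2)·(6)^2 = 36·36 = 1296.
  V_q(n, t) = 1 + 54 + 1296 = 1351.
Step 2: q^n = 7^9 = 40353607.
Step 3: Hamming bound ⌊q^n / V_q(n,t)⌋ = ⌊40353607/1351⌋ = 29869.
Step 4: Compare |C| = 8168 to 29869: satisfied.
The claimed |C| lies below the Hamming bound.


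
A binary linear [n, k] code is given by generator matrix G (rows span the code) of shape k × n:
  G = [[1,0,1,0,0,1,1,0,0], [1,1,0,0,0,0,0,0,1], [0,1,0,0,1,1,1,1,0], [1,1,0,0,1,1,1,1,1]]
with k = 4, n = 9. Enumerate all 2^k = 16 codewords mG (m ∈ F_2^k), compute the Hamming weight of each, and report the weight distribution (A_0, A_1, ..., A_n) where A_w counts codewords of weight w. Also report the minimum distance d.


Weight distribution: A_0 = 1, A_1 = 1, A_2 = 1, A_3 = 1, A_4 = 5, A_5 = 5, A_6 = 1, A_7 = 1. Minimum distance d = 1.

Enumerate all 2^4 = 16 messages m ∈ F_2^4.
For each, compute codeword c = mG in F_2^9, then tally its weight.
  m = 0000 → c = 000000000, weight = 0.
  m = 1000 → c = 101001100, weight = 4.
  m = 0100 → c = 110000001, weight = 3.
  m = 1100 → c = 011001101, weight = 5.
  m = 0010 → c = 010011110, weight = 5.
  m = 1010 → c = 111010010, weight = 5.
  m = 0110 → c = 100011111, weight = 6.
  m = 1110 → c = 001010011, weight = 4.
  m = 0001 → c = 110011111, weight = 7.
  m = 1001 → c = 011010011, weight = 5.
  m = 0101 → c = 000011110, weight = 4.
  m = 1101 → c = 101010010, weight = 4.
  m = 0011 → c = 100000001, weight = 2.
  m = 1011 → c = 001001101, weight = 4.
  m = 0111 → c = 010000000, weight = 1.
  m = 1111 → c = 111001100, weight = 5.
Tally weights:
  weight 0: 1 codewords.
  weight 1: 1 codewords.
  weight 2: 1 codewords.
  weight 3: 1 codewords.
  weight 4: 5 codewords.
  weight 5: 5 codewords.
  weight 6: 1 codewords.
  weight 7: 1 codewords.
Minimum distance d = smallest w > 0 with A_w > 0 = 1.
Sanity: Σ A_w = 16 = 2^4 = 16 ✓.


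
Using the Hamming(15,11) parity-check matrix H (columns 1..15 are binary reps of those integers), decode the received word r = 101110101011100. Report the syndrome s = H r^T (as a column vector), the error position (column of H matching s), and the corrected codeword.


s = (0, 1, 1, 1)^T, error position = 7, corrected codeword c = 101110001011100

Compute s = H r^T mod 2 one row at a time:
  s_1 = 0 + 1 + 0 + 1 + 1 + 1 + 0 + 0 = 4 ≡ 0 (mod 2).
  s_2 = 1 + 1 + 0 + 1 + 1 + 1 + 0 + 0 = 5 ≡ 1 (mod 2).
  s_3 = 0 + 1 + 0 + 1 + 0 + 1 + 0 + 0 = 3 ≡ 1 (mod 2).
  s_4 = 1 + 1 + 1 + 1 + 1 + 1 + 1 + 0 = 7 ≡ 1 (mod 2).
s = (0, 1, 1, 1)^T — this equals column 7 of H (binary 0111), so error is at position 7.
Correct: flip bit 7 of r = 101110101011100 to get c = 101110001011100.


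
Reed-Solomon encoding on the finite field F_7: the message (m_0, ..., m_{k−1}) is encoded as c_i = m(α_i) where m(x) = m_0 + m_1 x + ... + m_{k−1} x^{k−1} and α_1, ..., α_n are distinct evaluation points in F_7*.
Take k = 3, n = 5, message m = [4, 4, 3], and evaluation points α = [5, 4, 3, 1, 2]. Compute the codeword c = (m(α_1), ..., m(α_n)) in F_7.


c = [1, 5, 1, 4, 3]

Message polynomial: m(x) = 4 + 4·x + 3·x^2 (mod 7).
For each evaluation point α_i, compute m(α_i) mod 7:
  α_1 = 5: Horner steps 3 → 5 → 1, so m(5) = 1.
  α_2 = 4: Horner steps 3 → 2 → 5, so m(4) = 5.
  α_3 = 3: Horner steps 3 → 6 → 1, so m(3) = 1.
  α_4 = 1: Horner steps 3 → 0 → 4, so m(1) = 4.
  α_5 = 2: Horner steps 3 → 3 → 3, so m(2) = 3.
Codeword c = [1, 5, 1, 4, 3] ∈ F_7^5.


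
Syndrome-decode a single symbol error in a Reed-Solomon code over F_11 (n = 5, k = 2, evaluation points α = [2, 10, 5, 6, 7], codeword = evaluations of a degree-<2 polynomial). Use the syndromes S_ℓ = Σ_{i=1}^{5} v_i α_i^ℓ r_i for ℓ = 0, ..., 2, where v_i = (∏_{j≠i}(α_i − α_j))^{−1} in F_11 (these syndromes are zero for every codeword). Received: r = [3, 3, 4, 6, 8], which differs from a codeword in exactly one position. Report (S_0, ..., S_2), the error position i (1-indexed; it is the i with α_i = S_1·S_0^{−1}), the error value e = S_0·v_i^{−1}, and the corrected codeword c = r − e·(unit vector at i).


S = (7, 3, 6), error at position 1, error magnitude e = 5, c = [9, 3, 4, 6, 8].

Step 1: column multipliers v_i = (∏_{j≠i}(α_i − α_j))^{−1} mod 11.
  i = 1 (α = 2): (2−10)(2−5)(2−6)(2−7) = (−8)·(−3)·(−4)·(−5) = 480 ≡ 7, so v_1 = 7^{−1} = 8 (mod 11).
  i = 2 (α = 10): (10−2)(10−5)(10−6)(10−7) = 8·5·4·3 = 480 ≡ 7, so v_2 = 7^{−1} = 8 (mod 11).
  i = 3 (α = 5): (5−2)(5−10)(5−6)(5−7) = 3·(−5)·(−1)·(−2) = −30 ≡ 3, so v_3 = 3^{−1} = 4 (mod 11).
  i = 4 (α = 6): (6−2)(6−10)(6−5)(6−7) = 4·(−4)·1·(−1) = 16 ≡ 5, so v_4 = 5^{−1} = 9 (mod 11).
  i = 5 (α = 7): (7−2)(7−10)(7−5)(7−6) = 5·(−3)·2·1 = −30 ≡ 3, so v_5 = 3^{−1} = 4 (mod 11).
  v = [8, 8, 4, 9, 4].
Step 2: syndromes of r = [3, 3, 4, 6, 8] (all sums mod 11).
  S_0 = Σ v_i r_i = 8·3 + 8·3 + 4·4 + 9·6 + 4·8 = 150 ≡ 7.
  S_1 = Σ v_i α_i r_i = 8·2·3 + 8·10·3 + 4·5·4 + 9·6·6 + 4·7·8 = 916 ≡ 3.
  α_i^2 mod 11 = [4, 1, 3, 3, 5].
  S_2 = Σ v_i α_i^2 r_i = 8·4·3 + 8·1·3 + 4·3·4 + 9·3·6 + 4·5·8 = 490 ≡ 6.
  S = (7, 3, 6) ≠ 0, so r is not a codeword (an error is present).
Step 3: locate the error. For a single error e at position i, S_ℓ = v_i·e·α_i^ℓ, so α_err = S_1/S_0.
  S_0^{−1} = 7^{−1} = 8 (mod 11), so α_err = 3·8 = 24 ≡ 2 = α_1. Error position i = 1.
  Consistency check: S_2/S_1 = 6·4 = 24 ≡ 2 = α_err ✓ (single-error assumption holds).
Step 4: error magnitude e = S_0/v_1 = S_0·∏_{j≠1}(α_1 − α_j) = 7·7 = 49 ≡ 5 (mod 11).
Step 5: correct position 1: c_1 = r_1 − e = 3 − 5 ≡ 9 (mod 11). Hence c = [9, 3, 4, 6, 8].
  Check: interpolating c through the α_i gives m(x) = 5 + 2·x (degree < 2) with m(α_i) = c_i for every i, so c is indeed a codeword.


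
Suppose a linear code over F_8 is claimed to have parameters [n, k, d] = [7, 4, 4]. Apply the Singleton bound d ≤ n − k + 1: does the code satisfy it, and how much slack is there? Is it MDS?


Singleton RHS = n − k + 1 = 4, slack = 0, bound satisfied, MDS.

Singleton bound: d ≤ n − k + 1.
Here n = 7, k = 4, so n − k + 1 = 4.
Given d = 4, check d ≤ 4: YES.
Slack = (n − k + 1) − d = 0.
The code is MDS (slack = 0).
Description: the claimed parameters are [7, 4, 4]_8; such a code would be MDS (meets Singleton bound).


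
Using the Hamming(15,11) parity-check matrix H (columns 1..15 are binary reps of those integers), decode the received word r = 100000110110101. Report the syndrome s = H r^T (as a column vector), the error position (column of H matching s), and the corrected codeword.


s = (1, 1, 0, 1)^T, error position = 13, corrected codeword c = 100000110110001

Compute s = H r^T mod 2 one row at a time:
  s_1 = 1 + 0 + 1 + 1 + 0 + 1 + 0 + 1 = 5 ≡ 1 (mod 2).
  s_2 = 0 + 0 + 0 + 1 + 0 + 1 + 0 + 1 = 3 ≡ 1 (mod 2).
  s_3 = 0 + 0 + 0 + 1 + 1 + 1 + 0 + 1 = 4 ≡ 0 (mod 2).
  s_4 = 1 + 0 + 0 + 1 + 0 + 1 + 1 + 1 = 5 ≡ 1 (mod 2).
s = (1, 1, 0, 1)^T — this equals column 13 of H (binary 1101), so error is at position 13.
Correct: flip bit 13 of r = 100000110110101 to get c = 100000110110001.


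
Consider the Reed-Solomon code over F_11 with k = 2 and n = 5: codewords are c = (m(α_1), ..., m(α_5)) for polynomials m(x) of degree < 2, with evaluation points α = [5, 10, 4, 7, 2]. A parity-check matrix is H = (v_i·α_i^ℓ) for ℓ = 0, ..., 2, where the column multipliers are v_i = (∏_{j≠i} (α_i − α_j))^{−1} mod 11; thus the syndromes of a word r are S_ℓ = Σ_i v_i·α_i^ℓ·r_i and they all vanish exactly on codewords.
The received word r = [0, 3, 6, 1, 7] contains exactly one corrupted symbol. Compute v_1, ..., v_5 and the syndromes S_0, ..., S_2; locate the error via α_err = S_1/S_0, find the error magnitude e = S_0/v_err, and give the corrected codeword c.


S = (10, 4, 6), error at position 4, error magnitude e = 2, c = [0, 3, 6, 10, 7].

Step 1: column multipliers v_i = (∏_{j≠i}(α_i − α_j))^{−1} mod 11.
  i = 1 (α = 5): (5−10)(5−4)(5−7)(5−2) = (−5)·1·(−2)·3 = 30 ≡ 8, so v_1 = 8^{−1} = 7 (mod 11).
  i = 2 (α = 10): (10−5)(10−4)(10−7)(10−2) = 5·6·3·8 = 720 ≡ 5, so v_2 = 5^{−1} = 9 (mod 11).
  i = 3 (α = 4): (4−5)(4−10)(4−7)(4−2) = (−1)·(−6)·(−3)·2 = −36 ≡ 8, so v_3 = 8^{−1} = 7 (mod 11).
  i = 4 (α = 7): (7−5)(7−10)(7−4)(7−2) = 2·(−3)·3·5 = −90 ≡ 9, so v_4 = 9^{−1} = 5 (mod 11).
  i = 5 (α = 2): (2−5)(2−10)(2−4)(2−7) = (−3)·(−8)·(−2)·(−5) = 240 ≡ 9, so v_5 = 9^{−1} = 5 (mod 11).
  v = [7, 9, 7, 5, 5].
Step 2: syndromes of r = [0, 3, 6, 1, 7] (all sums mod 11).
  S_0 = Σ v_i r_i = 7·0 + 9·3 + 7·6 + 5·1 + 5·7 = 109 ≡ 10.
  S_1 = Σ v_i α_i r_i = 7·5·0 + 9·10·3 + 7·4·6 + 5·7·1 + 5·2·7 = 543 ≡ 4.
  α_i^2 mod 11 = [3, 1, 5, 5, 4].
  S_2 = Σ v_i α_i^2 r_i = 7·3·0 + 9·1·3 + 7·5·6 + 5·5·1 + 5·4·7 = 402 ≡ 6.
  S = (10, 4, 6) ≠ 0, so r is not a codeword (an error is present).
Step 3: locate the error. For a single error e at position i, S_ℓ = v_i·e·α_i^ℓ, so α_err = S_1/S_0.
  S_0^{−1} = 10^{−1} = 10 (mod 11), so α_err = 4·10 = 40 ≡ 7 = α_4. Error position i = 4.
  Consistency check: S_2/S_1 = 6·3 = 18 ≡ 7 = α_err ✓ (single-error assumption holds).
Step 4: error magnitude e = S_0/v_4 = S_0·∏_{j≠4}(α_4 − α_j) = 10·9 = 90 ≡ 2 (mod 11).
Step 5: correct position 4: c_4 = r_4 − e = 1 − 2 ≡ 10 (mod 11). Hence c = [0, 3, 6, 10, 7].
  Check: interpolating c through the α_i gives m(x) = 8 + 5·x (degree < 2) with m(α_i) = c_i for every i, so c is indeed a codeword.


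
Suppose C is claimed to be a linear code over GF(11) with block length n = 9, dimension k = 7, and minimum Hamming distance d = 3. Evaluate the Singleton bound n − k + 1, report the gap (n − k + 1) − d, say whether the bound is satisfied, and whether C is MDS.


Singleton RHS = n − k + 1 = 3, slack = 0, bound satisfied, MDS.

Singleton bound: d ≤ n − k + 1.
Here n = 9, k = 7, so n − k + 1 = 3.
Given d = 3, check d ≤ 3: YES.
Slack = (n − k + 1) − d = 0.
The code is MDS (slack = 0).
Description: the claimed parameters are [9, 7, 3]_11; such a code would be MDS (meets Singleton bound).


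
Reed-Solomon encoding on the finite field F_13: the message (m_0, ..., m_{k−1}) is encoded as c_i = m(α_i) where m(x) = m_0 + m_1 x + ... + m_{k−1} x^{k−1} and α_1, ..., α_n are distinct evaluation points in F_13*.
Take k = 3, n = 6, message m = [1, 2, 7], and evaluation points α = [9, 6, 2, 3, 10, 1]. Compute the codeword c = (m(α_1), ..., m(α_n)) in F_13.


c = [1, 5, 7, 5, 6, 10]

Message polynomial: m(x) = 1 + 2·x + 7·x^2 (mod 13).
For each evaluation point α_i, compute m(α_i) mod 13:
  α_1 = 9: Horner steps 7 → 0 → 1, so m(9) = 1.
  α_2 = 6: Horner steps 7 → 5 → 5, so m(6) = 5.
  α_3 = 2: Horner steps 7 → 3 → 7, so m(2) = 7.
  α_4 = 3: Horner steps 7 → 10 → 5, so m(3) = 5.
  α_5 = 10: Horner steps 7 → 7 → 6, so m(10) = 6.
  α_6 = 1: Horner steps 7 → 9 → 10, so m(1) = 10.
Codeword c = [1, 5, 7, 5, 6, 10] ∈ F_13^6.


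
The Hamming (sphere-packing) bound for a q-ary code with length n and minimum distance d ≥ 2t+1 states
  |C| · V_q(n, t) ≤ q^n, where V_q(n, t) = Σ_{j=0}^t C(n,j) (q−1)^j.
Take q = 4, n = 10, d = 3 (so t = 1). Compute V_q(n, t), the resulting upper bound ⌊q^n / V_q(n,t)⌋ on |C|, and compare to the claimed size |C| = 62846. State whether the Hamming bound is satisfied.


V_q(n, t) = 31, q^n = 1048576, Hamming bound = 33825, |C| = 62846 > bound (violated).

Step 1: Compute V_q(n, t) = Σ_{j=0}^1 C(n, j) (q−1)^j.
  j = 0: C(10,0)·(3)^0 = 1·1 = 1.
  j = 1: C(10,1)·(3)^1 = 10·3 = 30.
  V_q(n, t) = 1 + 30 = 31.
Step 2: q^n = 4^10 = 1048576.
Step 3: Hamming bound ⌊q^n / V_q(n,t)⌋ = ⌊1048576/31⌋ = 33825.
Step 4: Compare |C| = 62846 to 33825: violated.
The claimed |C| lies above the Hamming bound, so no 4-ary code of length 10 with d ≥ 3 can have 62846 codewords.


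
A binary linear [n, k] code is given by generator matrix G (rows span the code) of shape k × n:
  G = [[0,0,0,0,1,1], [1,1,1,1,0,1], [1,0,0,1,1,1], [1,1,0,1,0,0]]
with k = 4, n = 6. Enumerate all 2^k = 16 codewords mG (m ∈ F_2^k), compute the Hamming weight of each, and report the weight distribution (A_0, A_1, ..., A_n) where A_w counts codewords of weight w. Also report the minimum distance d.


Weight distribution: A_0 = 1, A_1 = 1, A_2 = 4, A_3 = 4, A_4 = 3, A_5 = 3. Minimum distance d = 1.

Enumerate all 2^4 = 16 messages m ∈ F_2^4.
For each, compute codeword c = mG in F_2^6, then tally its weight.
  m = 0000 → c = 000000, weight = 0.
  m = 1000 → c = 000011, weight = 2.
  m = 0100 → c = 111101, weight = 5.
  m = 1100 → c = 111110, weight = 5.
  m = 0010 → c = 100111, weight = 4.
  m = 1010 → c = 100100, weight = 2.
  m = 0110 → c = 011010, weight = 3.
  m = 1110 → c = 011001, weight = 3.
  m = 0001 → c = 110100, weight = 3.
  m = 1001 → c = 110111, weight = 5.
  m = 0101 → c = 001001, weight = 2.
  m = 1101 → c = 001010, weight = 2.
  m = 0011 → c = 010011, weight = 3.
  m = 1011 → c = 010000, weight = 1.
  m = 0111 → c = 101110, weight = 4.
  m = 1111 → c = 101101, weight = 4.
Tally weights:
  weight 0: 1 codewords.
  weight 1: 1 codewords.
  weight 2: 4 codewords.
  weight 3: 4 codewords.
  weight 4: 3 codewords.
  weight 5: 3 codewords.
Minimum distance d = smallest w > 0 with A_w > 0 = 1.
Sanity: Σ A_w = 16 = 2^4 = 16 ✓.


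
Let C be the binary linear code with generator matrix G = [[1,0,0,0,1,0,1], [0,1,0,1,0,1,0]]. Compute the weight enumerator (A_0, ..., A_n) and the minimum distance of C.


Weight distribution: A_0 = 1, A_3 = 2, A_6 = 1. Minimum distance d = 3.

Enumerate all 2^2 = 4 messages m ∈ F_2^2.
For each, compute codeword c = mG in F_2^7, then tally its weight.
  m = 00 → c = 0000000, weight = 0.
  m = 10 → c = 1000101, weight = 3.
  m = 01 → c = 0101010, weight = 3.
  m = 11 → c = 1101111, weight = 6.
Tally weights:
  weight 0: 1 codewords.
  weight 3: 2 codewords.
  weight 6: 1 codewords.
Minimum distance d = smallest w > 0 with A_w > 0 = 3.
Sanity: Σ A_w = 4 = 2^2 = 4 ✓.


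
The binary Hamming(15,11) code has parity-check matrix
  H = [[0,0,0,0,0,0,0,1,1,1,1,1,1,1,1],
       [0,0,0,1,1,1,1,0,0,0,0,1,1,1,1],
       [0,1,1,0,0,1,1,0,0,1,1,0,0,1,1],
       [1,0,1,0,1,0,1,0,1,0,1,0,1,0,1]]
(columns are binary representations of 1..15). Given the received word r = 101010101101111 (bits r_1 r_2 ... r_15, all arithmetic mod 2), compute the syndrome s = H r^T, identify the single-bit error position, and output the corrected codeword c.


s = (0, 0, 1, 1)^T, error position = 3, corrected codeword c = 100010101101111

Compute s = H r^T mod 2 one row at a time:
  s_1 = 0 + 1 + 1 + 0 + 1 + 1 + 1 + 1 = 6 ≡ 0 (mod 2).
  s_2 = 0 + 1 + 0 + 1 + 1 + 1 + 1 + 1 = 6 ≡ 0 (mod 2).
  s_3 = 0 + 1 + 0 + 1 + 1 + 0 + 1 + 1 = 5 ≡ 1 (mod 2).
  s_4 = 1 + 1 + 1 + 1 + 1 + 0 + 1 + 1 = 7 ≡ 1 (mod 2).
s = (0, 0, 1, 1)^T — this equals column 3 of H (binary 0011), so error is at position 3.
Correct: flip bit 3 of r = 101010101101111 to get c = 100010101101111.


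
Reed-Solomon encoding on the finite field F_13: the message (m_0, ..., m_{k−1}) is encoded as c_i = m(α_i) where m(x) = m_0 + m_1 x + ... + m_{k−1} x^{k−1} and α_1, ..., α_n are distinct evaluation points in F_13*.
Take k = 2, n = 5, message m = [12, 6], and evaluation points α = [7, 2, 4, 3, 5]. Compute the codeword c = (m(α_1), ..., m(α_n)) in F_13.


c = [2, 11, 10, 4, 3]

Message polynomial: m(x) = 12 + 6·x (mod 13).
For each evaluation point α_i, compute m(α_i) mod 13:
  α_1 = 7: Horner steps 6 → 2, so m(7) = 2.
  α_2 = 2: Horner steps 6 → 11, so m(2) = 11.
  α_3 = 4: Horner steps 6 → 10, so m(4) = 10.
  α_4 = 3: Horner steps 6 → 4, so m(3) = 4.
  α_5 = 5: Horner steps 6 → 3, so m(5) = 3.
Codeword c = [2, 11, 10, 4, 3] ∈ F_13^5.


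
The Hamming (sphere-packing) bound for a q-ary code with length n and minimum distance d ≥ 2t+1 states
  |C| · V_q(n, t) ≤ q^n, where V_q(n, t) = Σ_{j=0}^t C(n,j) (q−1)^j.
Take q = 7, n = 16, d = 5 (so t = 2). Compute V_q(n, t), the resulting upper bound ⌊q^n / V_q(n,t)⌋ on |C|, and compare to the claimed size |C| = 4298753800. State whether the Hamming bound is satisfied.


V_q(n, t) = 4417, q^n = 33232930569601, Hamming bound = 7523869270, |C| = 4298753800 ≤ bound (satisfied).

Step 1: Compute V_q(n, t) = Σ_{j=0}^2 C(n, j) (q−1)^j.
  j = 0: C(16,0)·(6)^0 = 1·1 = 1.
  j = 1: C(16,1)·(6)^1 = 16·6 = 96.
  j = 2: C(16,2)·(6)^2 = 120·36 = 4320.
  V_q(n, t) = 1 + 96 + 4320 = 4417.
Step 2: q^n = 7^16 = 33232930569601.
Step 3: Hamming bound ⌊q^n / V_q(n,t)⌋ = ⌊33232930569601/4417⌋ = 7523869270.
Step 4: Compare |C| = 4298753800 to 7523869270: satisfied.
The claimed |C| lies below the Hamming bound.


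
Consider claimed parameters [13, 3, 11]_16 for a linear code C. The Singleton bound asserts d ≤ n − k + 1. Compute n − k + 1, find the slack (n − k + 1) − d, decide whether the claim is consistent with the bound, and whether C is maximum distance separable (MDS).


Singleton RHS = n − k + 1 = 11, slack = 0, bound satisfied, MDS.

Singleton bound: d ≤ n − k + 1.
Here n = 13, k = 3, so n − k + 1 = 11.
Given d = 11, check d ≤ 11: YES.
Slack = (n − k + 1) − d = 0.
The code is MDS (slack = 0).
Description: the claimed parameters are [13, 3, 11]_16; such a code would be MDS (meets Singleton bound).


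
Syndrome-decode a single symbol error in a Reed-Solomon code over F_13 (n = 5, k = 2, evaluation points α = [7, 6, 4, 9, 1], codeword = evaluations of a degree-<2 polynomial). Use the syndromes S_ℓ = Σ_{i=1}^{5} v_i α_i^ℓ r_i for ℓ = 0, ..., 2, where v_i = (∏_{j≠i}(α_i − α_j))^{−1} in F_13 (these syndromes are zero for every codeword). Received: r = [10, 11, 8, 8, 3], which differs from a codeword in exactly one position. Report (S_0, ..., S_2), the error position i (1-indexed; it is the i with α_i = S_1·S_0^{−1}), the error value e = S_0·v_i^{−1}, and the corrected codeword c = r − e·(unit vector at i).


S = (8, 6, 11), error at position 3, error magnitude e = 8, c = [10, 11, 0, 8, 3].

Step 1: column multipliers v_i = (∏_{j≠i}(α_i − α_j))^{−1} mod 13.
  i = 1 (α = 7): (7−6)(7−4)(7−9)(7−1) = 1·3·(−2)·6 = −36 ≡ 3, so v_1 = 3^{−1} = 9 (mod 13).
  i = 2 (α = 6): (6−7)(6−4)(6−9)(6−1) = (−1)·2·(−3)·5 = 30 ≡ 4, so v_2 = 4^{−1} = 10 (mod 13).
  i = 3 (α = 4): (4−7)(4−6)(4−9)(4−1) = (−3)·(−2)·(−5)·3 = −90 ≡ 1, so v_3 = 1^{−1} = 1 (mod 13).
  i = 4 (α = 9): (9−7)(9−6)(9−4)(9−1) = 2·3·5·8 = 240 ≡ 6, so v_4 = 6^{−1} = 11 (mod 13).
  i = 5 (α = 1): (1−7)(1−6)(1−4)(1−9) = (−6)·(−5)·(−3)·(−8) = 720 ≡ 5, so v_5 = 5^{−1} = 8 (mod 13).
  v = [9, 10, 1, 11, 8].
Step 2: syndromes of r = [10, 11, 8, 8, 3] (all sums mod 13).
  S_0 = Σ v_i r_i = 9·10 + 10·11 + 1·8 + 11·8 + 8·3 = 320 ≡ 8.
  S_1 = Σ v_i α_i r_i = 9·7·10 + 10·6·11 + 1·4·8 + 11·9·8 + 8·1·3 = 2138 ≡ 6.
  α_i^2 mod 13 = [10, 10, 3, 3, 1].
  S_2 = Σ v_i α_i^2 r_i = 9·10·10 + 10·10·11 + 1·3·8 + 11·3·8 + 8·1·3 = 2312 ≡ 11.
  S = (8, 6, 11) ≠ 0, so r is not a codeword (an error is present).
Step 3: locate the error. For a single error e at position i, S_ℓ = v_i·e·α_i^ℓ, so α_err = S_1/S_0.
  S_0^{−1} = 8^{−1} = 5 (mod 13), so α_err = 6·5 = 30 ≡ 4 = α_3. Error position i = 3.
  Consistency check: S_2/S_1 = 11·11 = 121 ≡ 4 = α_err ✓ (single-error assumption holds).
Step 4: error magnitude e = S_0/v_3 = S_0·∏_{j≠3}(α_3 − α_j) = 8·1 = 8 ≡ 8 (mod 13).
Step 5: correct position 3: c_3 = r_3 − e = 8 − 8 ≡ 0 (mod 13). Hence c = [10, 11, 0, 8, 3].
  Check: interpolating c through the α_i gives m(x) = 4 + 12·x (degree < 2) with m(α_i) = c_i for every i, so c is indeed a codeword.


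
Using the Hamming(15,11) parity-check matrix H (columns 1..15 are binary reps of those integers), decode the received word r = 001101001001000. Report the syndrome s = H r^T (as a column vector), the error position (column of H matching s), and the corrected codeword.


s = (0, 1, 0, 0)^T, error position = 4, corrected codeword c = 001001001001000

Compute s = H r^T mod 2 one row at a time:
  s_1 = 0 + 1 + 0 + 0 + 1 + 0 + 0 + 0 = 2 ≡ 0 (mod 2).
  s_2 = 1 + 0 + 1 + 0 + 1 + 0 + 0 + 0 = 3 ≡ 1 (mod 2).
  s_3 = 0 + 1 + 1 + 0 + 0 + 0 + 0 + 0 = 2 ≡ 0 (mod 2).
  s_4 = 0 + 1 + 0 + 0 + 1 + 0 + 0 + 0 = 2 ≡ 0 (mod 2).
s = (0, 1, 0, 0)^T — this equals column 4 of H (binary 0100), so error is at position 4.
Correct: flip bit 4 of r = 001101001001000 to get c = 001001001001000.


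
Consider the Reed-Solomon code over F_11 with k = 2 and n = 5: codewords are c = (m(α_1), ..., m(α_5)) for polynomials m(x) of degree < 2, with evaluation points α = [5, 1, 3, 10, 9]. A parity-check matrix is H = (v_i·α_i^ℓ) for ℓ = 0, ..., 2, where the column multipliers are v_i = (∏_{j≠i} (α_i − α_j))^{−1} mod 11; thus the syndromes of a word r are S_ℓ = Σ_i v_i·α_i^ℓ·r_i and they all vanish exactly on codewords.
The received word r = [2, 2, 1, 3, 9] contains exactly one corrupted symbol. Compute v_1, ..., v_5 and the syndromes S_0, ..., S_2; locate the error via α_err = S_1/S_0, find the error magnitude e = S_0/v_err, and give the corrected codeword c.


S = (4, 9, 1), error at position 1, error magnitude e = 2, c = [0, 2, 1, 3, 9].

Step 1: column multipliers v_i = (∏_{j≠i}(α_i − α_j))^{−1} mod 11.
  i = 1 (α = 5): (5−1)(5−3)(5−10)(5−9) = 4·2·(−5)·(−4) = 160 ≡ 6, so v_1 = 6^{−1} = 2 (mod 11).
  i = 2 (α = 1): (1−5)(1−3)(1−10)(1−9) = (−4)·(−2)·(−9)·(−8) = 576 ≡ 4, so v_2 = 4^{−1} = 3 (mod 11).
  i = 3 (α = 3): (3−5)(3−1)(3−10)(3−9) = (−2)·2·(−7)·(−6) = −168 ≡ 8, so v_3 = 8^{−1} = 7 (mod 11).
  i = 4 (α = 10): (10−5)(10−1)(10−3)(10−9) = 5·9·7·1 = 315 ≡ 7, so v_4 = 7^{−1} = 8 (mod 11).
  i = 5 (α = 9): (9−5)(9−1)(9−3)(9−10) = 4·8·6·(−1) = −192 ≡ 6, so v_5 = 6^{−1} = 2 (mod 11).
  v = [2, 3, 7, 8, 2].
Step 2: syndromes of r = [2, 2, 1, 3, 9] (all sums mod 11).
  S_0 = Σ v_i r_i = 2·2 + 3·2 + 7·1 + 8·3 + 2·9 = 59 ≡ 4.
  S_1 = Σ v_i α_i r_i = 2·5·2 + 3·1·2 + 7·3·1 + 8·10·3 + 2·9·9 = 449 ≡ 9.
  α_i^2 mod 11 = [3, 1, 9, 1, 4].
  S_2 = Σ v_i α_i^2 r_i = 2·3·2 + 3·1·2 + 7·9·1 + 8·1·3 + 2·4·9 = 177 ≡ 1.
  S = (4, 9, 1) ≠ 0, so r is not a codeword (an error is present).
Step 3: locate the error. For a single error e at position i, S_ℓ = v_i·e·α_i^ℓ, so α_err = S_1/S_0.
  S_0^{−1} = 4^{−1} = 3 (mod 11), so α_err = 9·3 = 27 ≡ 5 = α_1. Error position i = 1.
  Consistency check: S_2/S_1 = 1·5 = 5 ≡ 5 = α_err ✓ (single-error assumption holds).
Step 4: error magnitude e = S_0/v_1 = S_0·∏_{j≠1}(α_1 − α_j) = 4·6 = 24 ≡ 2 (mod 11).
Step 5: correct position 1: c_1 = r_1 − e = 2 − 2 ≡ 0 (mod 11). Hence c = [0, 2, 1, 3, 9].
  Check: interpolating c through the α_i gives m(x) = 8 + 5·x (degree < 2) with m(α_i) = c_i for every i, so c is indeed a codeword.


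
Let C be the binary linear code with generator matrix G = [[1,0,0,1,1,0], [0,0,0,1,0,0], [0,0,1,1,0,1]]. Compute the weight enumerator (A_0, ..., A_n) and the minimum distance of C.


Weight distribution: A_0 = 1, A_1 = 1, A_2 = 2, A_3 = 2, A_4 = 1, A_5 = 1. Minimum distance d = 1.

Enumerate all 2^3 = 8 messages m ∈ F_2^3.
For each, compute codeword c = mG in F_2^6, then tally its weight.
  m = 000 → c = 000000, weight = 0.
  m = 100 → c = 100110, weight = 3.
  m = 010 → c = 000100, weight = 1.
  m = 110 → c = 100010, weight = 2.
  m = 001 → c = 001101, weight = 3.
  m = 101 → c = 101011, weight = 4.
  m = 011 → c = 001001, weight = 2.
  m = 111 → c = 101111, weight = 5.
Tally weights:
  weight 0: 1 codewords.
  weight 1: 1 codewords.
  weight 2: 2 codewords.
  weight 3: 2 codewords.
  weight 4: 1 codewords.
  weight 5: 1 codewords.
Minimum distance d = smallest w > 0 with A_w > 0 = 1.
Sanity: Σ A_w = 8 = 2^3 = 8 ✓.


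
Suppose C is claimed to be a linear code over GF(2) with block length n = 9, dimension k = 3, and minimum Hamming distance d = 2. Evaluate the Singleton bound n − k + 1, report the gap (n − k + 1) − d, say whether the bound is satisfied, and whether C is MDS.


Singleton RHS = n − k + 1 = 7, slack = 5, bound satisfied, not MDS.

Singleton bound: d ≤ n − k + 1.
Here n = 9, k = 3, so n − k + 1 = 7.
Given d = 2, check d ≤ 7: YES.
Slack = (n − k + 1) − d = 5.
The code is NOT MDS (slack = 5 > 0).
Description: the claimed parameters are [9, 3, 2]_2; such a code would be non-MDS.
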